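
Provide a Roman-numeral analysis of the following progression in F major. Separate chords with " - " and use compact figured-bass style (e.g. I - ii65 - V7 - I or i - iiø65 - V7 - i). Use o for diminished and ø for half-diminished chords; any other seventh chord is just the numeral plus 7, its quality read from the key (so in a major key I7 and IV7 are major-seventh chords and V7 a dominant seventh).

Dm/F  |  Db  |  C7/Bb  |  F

Dm/F has root D, degree 6 in F major, so vi6.
Db: major triad on Db — chromatic; bVI (borrowed from the parallel minor).
C7/Bb: dominant seventh chord on C = scale degree 5 → V42.
F has root F, degree 1 in F major, so I.

vi6 - bVI - V42 - I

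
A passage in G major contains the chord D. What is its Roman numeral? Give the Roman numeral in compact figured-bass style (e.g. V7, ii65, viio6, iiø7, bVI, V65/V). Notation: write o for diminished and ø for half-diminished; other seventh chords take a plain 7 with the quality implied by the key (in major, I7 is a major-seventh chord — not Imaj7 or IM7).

The pitches D-F#-A form a major triad rooted on D.
In G major, D is the dominant; the diatonic major triad there is V.

V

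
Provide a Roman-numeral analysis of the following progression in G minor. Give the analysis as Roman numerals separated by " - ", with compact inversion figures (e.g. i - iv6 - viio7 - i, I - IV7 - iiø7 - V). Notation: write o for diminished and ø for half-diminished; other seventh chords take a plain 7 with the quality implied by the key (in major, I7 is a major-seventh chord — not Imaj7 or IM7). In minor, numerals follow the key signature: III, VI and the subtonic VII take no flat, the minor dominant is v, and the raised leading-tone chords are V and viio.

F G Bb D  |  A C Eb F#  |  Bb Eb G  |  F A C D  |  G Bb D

F-G-Bb-D has root G, degree 1 in G minor, so i42.
A-C-Eb-F#: fully diminished seventh chord on F# = scale degree 7 → viio65.
Bb-Eb-G: root Eb is the submediant; major triad there is VI64.
F-A-C-D has root D, degree 5 in G minor, so v65.
G-Bb-D: root G is the tonic; minor triad there is i.

i42 - viio65 - VI64 - v65 - i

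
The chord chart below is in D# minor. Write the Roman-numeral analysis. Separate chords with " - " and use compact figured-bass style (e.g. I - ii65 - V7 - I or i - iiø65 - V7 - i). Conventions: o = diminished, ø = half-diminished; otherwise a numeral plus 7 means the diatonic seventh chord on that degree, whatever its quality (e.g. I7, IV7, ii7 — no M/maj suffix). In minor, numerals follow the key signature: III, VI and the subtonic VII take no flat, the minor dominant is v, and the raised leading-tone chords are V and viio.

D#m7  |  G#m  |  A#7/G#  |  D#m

D#m7: minor seventh chord on D# = scale degree 1 → i7.
G#m: minor triad on G# = scale degree 4 → iv.
A#7/G#: dominant seventh chord on A# = scale degree 5 → V42.
D#m: minor triad on D# = scale degree 1 → i.

i7 - iv - V42 - i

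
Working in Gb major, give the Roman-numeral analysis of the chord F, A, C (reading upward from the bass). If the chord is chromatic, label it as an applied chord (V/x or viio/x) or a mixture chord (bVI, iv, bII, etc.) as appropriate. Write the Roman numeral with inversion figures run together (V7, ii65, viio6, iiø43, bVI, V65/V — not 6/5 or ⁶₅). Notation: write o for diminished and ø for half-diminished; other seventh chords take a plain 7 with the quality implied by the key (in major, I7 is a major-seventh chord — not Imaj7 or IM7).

V/iii

The pitches F-A-C form a major triad rooted on F.
F is not a diatonic chord root with this quality in Gb major, but it lies a perfect fifth above Bb (iii), so the chord functions as an applied dominant of iii.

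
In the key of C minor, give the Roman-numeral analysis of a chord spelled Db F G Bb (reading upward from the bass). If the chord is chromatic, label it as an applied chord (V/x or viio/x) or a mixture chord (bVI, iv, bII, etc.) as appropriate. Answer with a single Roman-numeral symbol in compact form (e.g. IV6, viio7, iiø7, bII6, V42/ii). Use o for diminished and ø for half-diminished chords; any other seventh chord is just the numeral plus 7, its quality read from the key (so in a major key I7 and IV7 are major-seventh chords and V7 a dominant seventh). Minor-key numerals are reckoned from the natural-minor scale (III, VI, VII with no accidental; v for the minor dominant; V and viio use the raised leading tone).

viiø43/VI

The pitches G-Bb-Db-F form a half-diminished seventh chord rooted on G.
G sits a half step below Ab (VI in C minor); a diminished chord there is the applied leading-tone chord of VI.
With Db in the bass the chord is in second inversion, so the figured bass is 43.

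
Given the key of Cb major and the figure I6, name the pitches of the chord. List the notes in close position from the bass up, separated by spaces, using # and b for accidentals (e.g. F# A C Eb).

The numeral's case and figure indicate a major triad. In Cb major its root, scale degree 1, is Cb.
That chord is spelled Cb-Eb-Gb.
With the 6 figure the chord is in first inversion; from the bass Eb upward in close position it reads Eb-Gb-Cb.

Eb Gb Cb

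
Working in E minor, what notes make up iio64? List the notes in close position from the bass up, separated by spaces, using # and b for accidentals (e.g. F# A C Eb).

C F# A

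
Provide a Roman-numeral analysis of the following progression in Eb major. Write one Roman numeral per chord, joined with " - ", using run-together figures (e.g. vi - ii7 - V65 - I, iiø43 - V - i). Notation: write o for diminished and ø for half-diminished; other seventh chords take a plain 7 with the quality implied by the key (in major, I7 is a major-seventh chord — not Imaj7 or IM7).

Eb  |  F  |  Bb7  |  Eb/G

I - V/V - V7 - I6

Eb: root Eb is the tonic; major triad there is I.
F: a major triad on F, the applied dominant of V → V/V.
Bb7 has root Bb, degree 5 in Eb major, so V7.
Eb/G has root Eb, degree 1 in Eb major, so I6.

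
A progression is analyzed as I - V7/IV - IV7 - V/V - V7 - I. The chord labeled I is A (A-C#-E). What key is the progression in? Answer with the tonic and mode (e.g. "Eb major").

A major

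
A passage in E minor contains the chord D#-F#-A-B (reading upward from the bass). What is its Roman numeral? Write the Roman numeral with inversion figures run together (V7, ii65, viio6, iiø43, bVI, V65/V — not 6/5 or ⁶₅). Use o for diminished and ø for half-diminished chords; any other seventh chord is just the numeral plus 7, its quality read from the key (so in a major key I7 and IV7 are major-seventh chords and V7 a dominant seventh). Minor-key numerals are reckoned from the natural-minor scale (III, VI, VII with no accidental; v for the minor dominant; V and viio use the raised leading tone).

V65

The pitches B-D#-F#-A form a dominant seventh chord rooted on B.
B is scale degree 5 in E minor, and a dominant seventh chord on that degree is written V7.
With D# in the bass the chord is in first inversion, so the figured bass is 65.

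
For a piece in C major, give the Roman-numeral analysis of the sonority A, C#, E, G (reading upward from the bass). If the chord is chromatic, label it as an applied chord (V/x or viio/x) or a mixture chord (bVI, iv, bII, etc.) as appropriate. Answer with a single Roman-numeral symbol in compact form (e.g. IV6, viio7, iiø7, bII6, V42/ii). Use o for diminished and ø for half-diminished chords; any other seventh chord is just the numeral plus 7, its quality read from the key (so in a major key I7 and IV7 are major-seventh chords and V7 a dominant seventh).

The pitches A-C#-E-G form a dominant seventh chord rooted on A.
A is not a diatonic chord root with this quality in C major, but it lies a perfect fifth above D (ii), so the chord functions as an applied dominant of ii.

V7/ii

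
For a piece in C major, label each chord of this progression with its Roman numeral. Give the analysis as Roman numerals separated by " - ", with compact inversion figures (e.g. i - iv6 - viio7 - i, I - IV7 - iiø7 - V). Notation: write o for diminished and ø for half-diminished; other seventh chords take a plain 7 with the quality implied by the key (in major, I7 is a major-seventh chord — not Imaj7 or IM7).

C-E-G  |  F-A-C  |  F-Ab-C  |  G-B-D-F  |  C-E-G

C-E-G: root C is the tonic; major triad there is I.
F-A-C has root F, degree 4 in C major, so IV.
F-Ab-C: F with this quality isn't in the key; it's iv, borrowed from the parallel minor.
G-B-D-F: root G is the dominant; dominant seventh chord there is V7.
C-E-G: major triad on C = scale degree 1 → I.

I - IV - iv - V7 - I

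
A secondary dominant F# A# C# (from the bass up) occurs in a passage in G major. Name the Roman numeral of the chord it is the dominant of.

iii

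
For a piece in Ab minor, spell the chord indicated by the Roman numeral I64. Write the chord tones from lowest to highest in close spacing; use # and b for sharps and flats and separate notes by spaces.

Eb Ab C

I64 is the major tonic (Picardy third), borrowed from the parallel major. In Ab minor that root is Ab.
So the chord is Ab-C-Eb, a major triad.
The figured bass 64 indicates second inversion, placing the fifth (Eb) in the bass: Eb-Ab-C.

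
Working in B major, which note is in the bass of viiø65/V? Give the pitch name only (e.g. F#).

The applied chord viiø65/V is rooted on E#: E#-G#-B-D#.
The figure 65 means first inversion — the third is in the bass.

G#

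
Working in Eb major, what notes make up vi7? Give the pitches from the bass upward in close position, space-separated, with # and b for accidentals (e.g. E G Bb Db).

The numeral's case and figure indicate a minor seventh chord. In Eb major its root, the sixth degree, is C.
Stacking thirds from C gives C-Eb-G-Bb.

C Eb G Bb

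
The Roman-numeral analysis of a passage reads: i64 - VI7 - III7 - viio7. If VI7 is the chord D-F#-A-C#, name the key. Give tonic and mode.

The chord Dmaj7 is a major seventh chord rooted on D; its label is VI7.
Counting down 5 scale steps from D places the tonic on F#; a major seventh chord on degree 6 is diatonic only in minor.

F# minor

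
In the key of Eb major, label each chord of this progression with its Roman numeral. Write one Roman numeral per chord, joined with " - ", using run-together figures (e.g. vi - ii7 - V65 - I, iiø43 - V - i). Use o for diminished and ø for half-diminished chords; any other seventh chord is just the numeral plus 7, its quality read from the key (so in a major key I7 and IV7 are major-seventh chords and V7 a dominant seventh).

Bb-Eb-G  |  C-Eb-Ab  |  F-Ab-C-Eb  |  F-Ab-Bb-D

I64 - IV6 - ii7 - V43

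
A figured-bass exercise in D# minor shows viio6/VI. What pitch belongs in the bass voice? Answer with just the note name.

C#

The applied chord viio6/VI is rooted on A#: A#-C#-E.
The figure 6 means first inversion — the third is in the bass.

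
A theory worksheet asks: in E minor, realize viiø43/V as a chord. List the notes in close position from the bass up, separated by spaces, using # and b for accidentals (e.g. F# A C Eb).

viiø43/V is a secondary leading-tone chord. The target V is B in E minor; the applied chord is rooted a semitone below, on A#.
Building a half-diminished seventh chord on A# gives A#-C#-E-G#.
The figured bass 43 indicates second inversion, placing the fifth (E) in the bass: E-G#-A#-C#.

E G# A# C#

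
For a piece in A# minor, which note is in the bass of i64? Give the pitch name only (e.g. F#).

E#

i in A# minor has root A#; the chord is A#-C#-E#.
The figure 64 means second inversion — the fifth is in the bass.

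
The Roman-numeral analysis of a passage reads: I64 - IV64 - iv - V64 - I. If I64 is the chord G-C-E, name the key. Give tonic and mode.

C major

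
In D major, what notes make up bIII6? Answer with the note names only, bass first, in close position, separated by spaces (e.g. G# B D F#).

bIII6 is a major triad on the lowered third degree, borrowed from the parallel minor. In D major that root is F.
So the chord is F-A-C, a major triad.
The figured bass 6 indicates first inversion, placing the third (A) in the bass: A-C-F.

A C F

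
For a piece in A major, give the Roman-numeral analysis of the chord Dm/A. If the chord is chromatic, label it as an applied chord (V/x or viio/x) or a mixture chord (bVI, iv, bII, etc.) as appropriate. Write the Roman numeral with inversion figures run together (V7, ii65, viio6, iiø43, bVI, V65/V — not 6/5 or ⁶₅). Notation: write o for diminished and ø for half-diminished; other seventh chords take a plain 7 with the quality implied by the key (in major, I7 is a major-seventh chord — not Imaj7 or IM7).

iv64

Stacked in thirds the chord is D-F-A: a minor triad on D.
D is the fourth degree of A major. This is the minor subdominant, borrowed from the parallel minor.
With A in the bass the chord is in second inversion, so the figured bass is 64.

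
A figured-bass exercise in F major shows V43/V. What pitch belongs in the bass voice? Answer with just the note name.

D

The applied chord V43/V is rooted on G: G-B-D-F.
The figure 43 means second inversion — the fifth is in the bass.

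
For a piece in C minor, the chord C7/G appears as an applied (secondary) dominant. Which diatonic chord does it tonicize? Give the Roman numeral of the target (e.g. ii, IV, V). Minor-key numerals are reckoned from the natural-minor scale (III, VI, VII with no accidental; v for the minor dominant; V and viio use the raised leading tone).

The chord is a dominant seventh chord on C.
A dominant resolves down a perfect fifth: C → F. In C minor, F is scale degree 4, i.e. iv.

iv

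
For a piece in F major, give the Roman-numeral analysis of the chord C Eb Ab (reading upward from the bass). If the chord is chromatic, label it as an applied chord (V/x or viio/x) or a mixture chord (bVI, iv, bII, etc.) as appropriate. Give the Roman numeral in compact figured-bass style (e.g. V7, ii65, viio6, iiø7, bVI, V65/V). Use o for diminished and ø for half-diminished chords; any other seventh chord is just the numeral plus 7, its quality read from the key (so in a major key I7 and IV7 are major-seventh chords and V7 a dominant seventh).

bIII6

The pitches Ab-C-Eb form a major triad rooted on Ab.
Ab is the lowered third degree of F major (diatonic 3 would be A). This is a major triad on the lowered third degree, borrowed from the parallel minor.
With C in the bass the chord is in first inversion, so the figured bass is 6.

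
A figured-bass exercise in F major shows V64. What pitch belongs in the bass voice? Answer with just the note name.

G

V in F major has root C; the chord is C-E-G.
The figure 64 means second inversion — the fifth is in the bass.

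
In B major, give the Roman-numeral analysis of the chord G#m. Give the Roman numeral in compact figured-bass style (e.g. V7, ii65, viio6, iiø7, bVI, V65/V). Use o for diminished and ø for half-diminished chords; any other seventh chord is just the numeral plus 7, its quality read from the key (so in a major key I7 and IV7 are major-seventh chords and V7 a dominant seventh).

vi

Stacked in thirds the chord is G#-B-D#: a minor triad on G#.
In B major, G# is the submediant; the diatonic minor triad there is vi.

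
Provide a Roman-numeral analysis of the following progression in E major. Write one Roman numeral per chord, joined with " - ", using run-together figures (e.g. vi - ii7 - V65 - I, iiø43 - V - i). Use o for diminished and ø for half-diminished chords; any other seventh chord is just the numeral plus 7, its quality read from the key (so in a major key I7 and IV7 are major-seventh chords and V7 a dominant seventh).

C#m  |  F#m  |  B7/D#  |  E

vi - ii - V65 - I

C#m: minor triad on C# = scale degree 6 → vi.
F#m: minor triad on F# = scale degree 2 → ii.
B7/D#: dominant seventh chord on B = scale degree 5 → V65.
E has root E, degree 1 in E major, so I.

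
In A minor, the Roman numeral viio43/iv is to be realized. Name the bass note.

The applied chord viio43/iv is rooted on C#: C#-E-G-Bb.
The figure 43 means second inversion — the fifth is in the bass.

G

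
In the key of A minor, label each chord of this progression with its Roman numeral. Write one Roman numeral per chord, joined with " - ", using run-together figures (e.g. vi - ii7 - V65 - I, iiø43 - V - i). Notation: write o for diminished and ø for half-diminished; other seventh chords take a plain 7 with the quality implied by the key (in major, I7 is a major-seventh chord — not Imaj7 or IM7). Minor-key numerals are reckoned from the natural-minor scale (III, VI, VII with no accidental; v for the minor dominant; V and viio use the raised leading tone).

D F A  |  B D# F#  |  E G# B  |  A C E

D-F-A: root D is the subdominant; minor triad there is iv.
B-D#-F#: a major triad on B, the applied dominant of V → V/V.
E-G#-B: major triad on E = scale degree 5 → V.
A-C-E: root A is the tonic; minor triad there is i.

iv - V/V - V - i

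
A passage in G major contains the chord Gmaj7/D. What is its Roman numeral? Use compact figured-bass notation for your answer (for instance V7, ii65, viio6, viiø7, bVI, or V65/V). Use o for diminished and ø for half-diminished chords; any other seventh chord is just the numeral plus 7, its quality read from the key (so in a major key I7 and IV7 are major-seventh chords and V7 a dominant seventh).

Stacked in thirds the chord is G-B-D-F#: a major seventh chord on G.
G is scale degree 1 in G major, and a major seventh chord on that degree is written I7.
With D in the bass the chord is in second inversion, so the figured bass is 43.

I43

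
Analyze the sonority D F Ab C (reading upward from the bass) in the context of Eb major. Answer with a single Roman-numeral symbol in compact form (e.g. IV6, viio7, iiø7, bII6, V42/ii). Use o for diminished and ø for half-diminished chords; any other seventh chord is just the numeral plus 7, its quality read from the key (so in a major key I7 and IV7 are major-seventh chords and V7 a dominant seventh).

viiø7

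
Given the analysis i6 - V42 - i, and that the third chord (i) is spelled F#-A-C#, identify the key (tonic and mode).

i is given as F#-A-C# — a minor triad with root F#.
If F# is scale degree 1 and the mode makes that degree carry a minor triad, the tonic is F# and the mode is minor.

F# minor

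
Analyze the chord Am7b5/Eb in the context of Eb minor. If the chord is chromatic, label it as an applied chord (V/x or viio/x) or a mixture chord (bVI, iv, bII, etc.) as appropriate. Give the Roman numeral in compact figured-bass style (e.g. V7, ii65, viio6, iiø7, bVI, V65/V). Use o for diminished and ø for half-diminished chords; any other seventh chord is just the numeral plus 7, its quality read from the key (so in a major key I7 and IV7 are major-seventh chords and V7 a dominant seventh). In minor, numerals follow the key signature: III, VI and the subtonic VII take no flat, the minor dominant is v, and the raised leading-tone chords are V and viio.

Stacked in thirds the chord is A-C-Eb-G: a half-diminished seventh chord on A.
A sits a half step below Bb (V in Eb minor); a diminished chord there is the applied leading-tone chord of V.
With Eb in the bass the chord is in second inversion, so the figured bass is 43.

viiø43/V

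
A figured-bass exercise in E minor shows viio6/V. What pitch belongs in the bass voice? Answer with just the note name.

C#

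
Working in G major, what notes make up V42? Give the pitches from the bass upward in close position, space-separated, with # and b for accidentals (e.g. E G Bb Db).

In G major, scale degree 5 is D, and the diatonic chord built there is a dominant seventh chord.
That chord is spelled D-F#-A-C.
The figured bass 42 indicates third inversion, placing the seventh (C) in the bass: C-D-F#-A.

C D F# A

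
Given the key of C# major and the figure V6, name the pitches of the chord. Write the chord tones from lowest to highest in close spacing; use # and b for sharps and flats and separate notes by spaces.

B# D# G#

The numeral's case and figure indicate a major triad. In C# major its root, the dominant, is G#.
Stacking thirds from G# gives G#-B#-D#.
The figured bass 6 indicates first inversion, placing the third (B#) in the bass: B#-D#-G#.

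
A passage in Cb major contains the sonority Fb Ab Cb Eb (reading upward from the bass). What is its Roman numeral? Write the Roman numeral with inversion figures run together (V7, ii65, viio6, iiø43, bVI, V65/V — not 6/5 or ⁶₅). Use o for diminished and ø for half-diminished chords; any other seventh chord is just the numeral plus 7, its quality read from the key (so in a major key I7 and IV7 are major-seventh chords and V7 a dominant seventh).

Stacked in thirds the chord is Fb-Ab-Cb-Eb: a major seventh chord on Fb.
Fb is scale degree 4 in Cb major, and a major seventh chord on that degree is written IV7.

IV7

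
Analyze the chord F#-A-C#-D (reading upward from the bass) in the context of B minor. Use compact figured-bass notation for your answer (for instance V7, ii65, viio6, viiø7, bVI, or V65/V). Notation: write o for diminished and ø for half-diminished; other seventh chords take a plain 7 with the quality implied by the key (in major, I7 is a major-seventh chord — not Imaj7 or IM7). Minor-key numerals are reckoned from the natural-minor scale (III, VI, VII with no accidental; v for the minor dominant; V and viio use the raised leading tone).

III65

Stacked in thirds the chord is D-F#-A-C#: a major seventh chord on D.
D is scale degree 3 in B minor, and a major seventh chord on that degree is written III7.
With F# in the bass the chord is in first inversion, so the figured bass is 65.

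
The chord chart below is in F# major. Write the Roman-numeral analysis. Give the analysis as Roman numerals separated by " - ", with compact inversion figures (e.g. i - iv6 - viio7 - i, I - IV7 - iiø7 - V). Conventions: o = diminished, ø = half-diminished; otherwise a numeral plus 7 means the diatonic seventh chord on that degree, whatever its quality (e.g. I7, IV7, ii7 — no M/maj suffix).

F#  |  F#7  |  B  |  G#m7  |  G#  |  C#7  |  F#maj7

F# has root F#, degree 1 in F# major, so I.
F#7 is the secondary dominant of IV (dominant seventh chord on F#): V7/IV.
B has root B, degree 4 in F# major, so IV.
G#m7: minor seventh chord on G# = scale degree 2 → ii7.
G# is the secondary dominant of V (major triad on G#): V/V.
C#7 has root C#, degree 5 in F# major, so V7.
F#maj7 has root F#, degree 1 in F# major, so I7.

I - V7/IV - IV - ii7 - V/V - V7 - I7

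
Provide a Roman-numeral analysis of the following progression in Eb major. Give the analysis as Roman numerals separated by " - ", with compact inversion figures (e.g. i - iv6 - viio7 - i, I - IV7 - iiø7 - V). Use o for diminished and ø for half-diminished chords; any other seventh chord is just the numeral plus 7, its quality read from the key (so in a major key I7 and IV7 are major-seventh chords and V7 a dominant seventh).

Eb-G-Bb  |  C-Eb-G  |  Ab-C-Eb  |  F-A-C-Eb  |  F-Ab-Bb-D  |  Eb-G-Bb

I - vi - IV - V7/V - V43 - I

Eb-G-Bb has root Eb, degree 1 in Eb major, so I.
C-Eb-G: root C is the submediant; minor triad there is vi.
Ab-C-Eb: major triad on Ab = scale degree 4 → IV.
F-A-C-Eb: chromatic; F is V of V, so V7/V.
F-Ab-Bb-D: dominant seventh chord on Bb = scale degree 5 → V43.
Eb-G-Bb: major triad on Eb = scale degree 1 → I.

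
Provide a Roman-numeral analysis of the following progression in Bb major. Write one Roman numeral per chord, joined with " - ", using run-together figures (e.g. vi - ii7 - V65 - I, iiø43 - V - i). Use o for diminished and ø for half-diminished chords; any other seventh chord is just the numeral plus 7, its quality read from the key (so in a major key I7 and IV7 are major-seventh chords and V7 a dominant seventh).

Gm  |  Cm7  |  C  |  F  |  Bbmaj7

Gm has root G, degree 6 in Bb major, so vi.
Cm7: root C is the supertonic; minor seventh chord there is ii7.
C is the secondary dominant of V (major triad on C): V/V.
F: major triad on F = scale degree 5 → V.
Bbmaj7 has root Bb, degree 1 in Bb major, so I7.

vi - ii7 - V/V - V - I7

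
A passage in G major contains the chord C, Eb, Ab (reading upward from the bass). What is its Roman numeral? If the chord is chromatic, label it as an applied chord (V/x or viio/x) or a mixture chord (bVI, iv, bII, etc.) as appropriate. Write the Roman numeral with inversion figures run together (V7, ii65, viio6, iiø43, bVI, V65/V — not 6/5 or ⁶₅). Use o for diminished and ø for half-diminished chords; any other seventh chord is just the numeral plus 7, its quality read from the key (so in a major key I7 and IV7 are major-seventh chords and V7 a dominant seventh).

bII6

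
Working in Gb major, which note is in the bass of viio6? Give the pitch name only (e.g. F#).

viio in Gb major has root F; the chord is F-Ab-Cb.
The figure 6 means first inversion — the third is in the bass.

Ab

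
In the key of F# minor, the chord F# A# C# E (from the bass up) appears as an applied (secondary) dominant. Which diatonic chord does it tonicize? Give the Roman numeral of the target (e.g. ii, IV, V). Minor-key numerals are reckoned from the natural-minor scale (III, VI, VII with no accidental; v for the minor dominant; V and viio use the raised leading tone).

The chord is a dominant seventh chord on F#.
A dominant resolves down a perfect fifth: F# → B. In F# minor, B is scale degree 4, i.e. iv.

iv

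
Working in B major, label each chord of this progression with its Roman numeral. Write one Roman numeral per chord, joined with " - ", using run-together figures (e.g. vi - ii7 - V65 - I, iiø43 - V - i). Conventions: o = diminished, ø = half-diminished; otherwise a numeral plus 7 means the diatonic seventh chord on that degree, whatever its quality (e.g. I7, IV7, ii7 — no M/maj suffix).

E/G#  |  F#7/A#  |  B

E/G#: major triad on E = scale degree 4 → IV6.
F#7/A#: root F# is the dominant; dominant seventh chord there is V65.
B: major triad on B = scale degree 1 → I.

IV6 - V65 - I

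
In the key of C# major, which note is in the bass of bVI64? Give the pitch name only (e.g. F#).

E

bVI in C# major has root A; the chord is A-C#-E.
The figure 64 means second inversion — the fifth is in the bass.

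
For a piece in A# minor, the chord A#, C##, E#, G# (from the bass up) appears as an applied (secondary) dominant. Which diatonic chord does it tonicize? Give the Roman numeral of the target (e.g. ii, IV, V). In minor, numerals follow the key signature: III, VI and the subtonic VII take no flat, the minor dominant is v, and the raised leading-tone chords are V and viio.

iv

The chord is a dominant seventh chord on A#.
A dominant resolves down a perfect fifth: A# → D#. In A# minor, D# is scale degree 4, i.e. iv.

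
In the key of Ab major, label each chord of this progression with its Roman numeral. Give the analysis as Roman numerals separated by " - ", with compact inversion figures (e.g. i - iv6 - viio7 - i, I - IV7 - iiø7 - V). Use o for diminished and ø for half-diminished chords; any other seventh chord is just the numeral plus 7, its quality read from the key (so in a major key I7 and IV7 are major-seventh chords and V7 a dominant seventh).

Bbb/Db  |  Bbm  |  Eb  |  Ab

bII6 - ii - V - I

Bbb/Db is non-diatonic — a major triad on the lowered supertonic (Bbb): the Neapolitan sixth, bII6 (third, Db, in the bass — hence the 6).
Bbm has root Bb, degree 2 in Ab major, so ii.
Eb has root Eb, degree 5 in Ab major, so V.
Ab: major triad on Ab = scale degree 1 → I.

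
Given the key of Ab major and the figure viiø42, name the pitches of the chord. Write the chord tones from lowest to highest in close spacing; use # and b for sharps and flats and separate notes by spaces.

F G Bb Db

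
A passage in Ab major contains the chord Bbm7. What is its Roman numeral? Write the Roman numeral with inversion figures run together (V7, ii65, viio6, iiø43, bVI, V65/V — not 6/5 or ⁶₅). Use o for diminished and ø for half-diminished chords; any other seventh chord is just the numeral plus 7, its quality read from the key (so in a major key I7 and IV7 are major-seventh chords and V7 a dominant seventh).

ii7

Stacked in thirds the chord is Bb-Db-F-Ab: a minor seventh chord on Bb.
In Ab major, Bb is the supertonic; the diatonic minor seventh chord there is ii7.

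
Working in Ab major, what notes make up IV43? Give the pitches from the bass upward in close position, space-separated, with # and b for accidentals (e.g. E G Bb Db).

Ab C Db F

The numeral's case and figure indicate a major seventh chord. In Ab major its root, the subdominant, is Db.
That chord is spelled Db-F-Ab-C.
With the 43 figure the chord is in second inversion; from the bass Ab upward in close position it reads Ab-C-Db-F.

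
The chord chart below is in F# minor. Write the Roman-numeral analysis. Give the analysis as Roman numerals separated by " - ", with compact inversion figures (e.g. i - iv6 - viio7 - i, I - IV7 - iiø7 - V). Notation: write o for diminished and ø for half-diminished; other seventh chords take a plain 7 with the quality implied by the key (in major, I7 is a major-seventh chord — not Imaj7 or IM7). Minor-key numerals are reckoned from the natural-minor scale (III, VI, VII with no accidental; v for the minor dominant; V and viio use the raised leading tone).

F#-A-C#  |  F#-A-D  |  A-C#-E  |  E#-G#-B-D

i - VI6 - III - viio7

F#-A-C# has root F#, degree 1 in F# minor, so i.
F#-A-D: root D is the submediant; major triad there is VI6.
A-C#-E: major triad on A = scale degree 3 → III.
E#-G#-B-D: fully diminished seventh chord on E# = scale degree 7 → viio7.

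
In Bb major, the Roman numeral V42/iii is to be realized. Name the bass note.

G

The applied chord V42/iii is rooted on A: A-C#-E-G.
The figure 42 means third inversion — the seventh is in the bass.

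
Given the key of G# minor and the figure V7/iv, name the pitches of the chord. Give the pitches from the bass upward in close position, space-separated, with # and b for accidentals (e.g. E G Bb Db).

The slash means an applied dominant: we want the dominant of iv. In G# minor, iv is C# minor, and its dominant is built on G#.
Building a dominant seventh chord on G# gives G#-B#-D#-F#.

G# B# D# F#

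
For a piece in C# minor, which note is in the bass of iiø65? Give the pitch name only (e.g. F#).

F#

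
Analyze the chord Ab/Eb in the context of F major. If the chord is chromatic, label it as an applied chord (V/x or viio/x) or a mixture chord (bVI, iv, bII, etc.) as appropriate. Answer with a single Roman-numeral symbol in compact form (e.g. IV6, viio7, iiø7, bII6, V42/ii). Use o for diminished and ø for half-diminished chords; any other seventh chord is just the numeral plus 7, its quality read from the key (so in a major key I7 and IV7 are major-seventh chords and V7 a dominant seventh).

bIII64

The pitches Ab-C-Eb form a major triad rooted on Ab.
Ab is the lowered third degree of F major (diatonic 3 would be A). This is a major triad on the lowered third degree, borrowed from the parallel minor.
With Eb in the bass the chord is in second inversion, so the figured bass is 64.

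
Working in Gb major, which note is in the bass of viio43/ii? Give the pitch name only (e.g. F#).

The applied chord viio43/ii is rooted on G: G-Bb-Db-Fb.
The figure 43 means second inversion — the fifth is in the bass.

Db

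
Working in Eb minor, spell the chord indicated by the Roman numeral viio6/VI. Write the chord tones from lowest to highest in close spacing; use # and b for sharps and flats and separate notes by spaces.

The slash marks an applied leading-tone chord: viio of VI. In Eb minor, VI is Cb, so the leading tone to it is Bb, a half step below.
Building a diminished triad on Bb gives Bb-Db-Fb.
The figured bass 6 indicates first inversion, placing the third (Db) in the bass: Db-Fb-Bb.

Db Fb Bb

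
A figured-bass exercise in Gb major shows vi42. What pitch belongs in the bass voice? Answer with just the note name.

vi in Gb major has root Eb; the chord is Eb-Gb-Bb-Db.
The figure 42 means third inversion — the seventh is in the bass.

Db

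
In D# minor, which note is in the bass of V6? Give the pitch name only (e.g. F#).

C##

V in D# minor has root A#; the chord is A#-C##-E#.
The figure 6 means first inversion — the third is in the bass.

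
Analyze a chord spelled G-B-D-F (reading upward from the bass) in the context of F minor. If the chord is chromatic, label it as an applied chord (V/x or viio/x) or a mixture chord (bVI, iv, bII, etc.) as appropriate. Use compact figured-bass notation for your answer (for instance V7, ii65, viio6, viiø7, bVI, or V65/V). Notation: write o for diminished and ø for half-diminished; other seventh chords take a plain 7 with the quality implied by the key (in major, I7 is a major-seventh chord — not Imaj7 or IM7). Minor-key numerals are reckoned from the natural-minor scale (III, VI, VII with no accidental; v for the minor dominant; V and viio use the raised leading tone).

The pitches G-B-D-F form a dominant seventh chord rooted on G.
G is not a diatonic chord root with this quality in F minor, but it lies a perfect fifth above C (V), so the chord functions as an applied dominant of V.

V7/V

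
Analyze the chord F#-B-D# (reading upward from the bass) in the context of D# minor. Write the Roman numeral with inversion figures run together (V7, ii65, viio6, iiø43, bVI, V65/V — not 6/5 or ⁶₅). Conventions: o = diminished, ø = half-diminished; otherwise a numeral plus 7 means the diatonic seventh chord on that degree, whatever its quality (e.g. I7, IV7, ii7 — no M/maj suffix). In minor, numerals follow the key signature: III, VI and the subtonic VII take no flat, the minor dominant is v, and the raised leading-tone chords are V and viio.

VI64

The pitches B-D#-F# form a major triad rooted on B.
In D# minor, B is the submediant; the diatonic major triad there is VI.
With F# in the bass the chord is in second inversion, so the figured bass is 64.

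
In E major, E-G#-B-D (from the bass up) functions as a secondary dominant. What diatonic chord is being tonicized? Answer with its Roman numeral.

IV

The chord is a dominant seventh chord on E.
A dominant resolves down a perfect fifth: E → A. In E major, A is scale degree 4, i.e. IV.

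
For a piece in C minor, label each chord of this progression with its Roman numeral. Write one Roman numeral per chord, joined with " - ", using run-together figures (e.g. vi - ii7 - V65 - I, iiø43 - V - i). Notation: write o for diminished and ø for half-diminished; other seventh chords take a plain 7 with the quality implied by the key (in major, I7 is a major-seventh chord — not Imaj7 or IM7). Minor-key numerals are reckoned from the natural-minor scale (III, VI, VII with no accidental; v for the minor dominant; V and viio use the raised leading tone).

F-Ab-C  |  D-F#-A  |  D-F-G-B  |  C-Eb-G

F-Ab-C has root F, degree 4 in C minor, so iv.
D-F#-A is the secondary dominant of V (major triad on D): V/V.
D-F-G-B: dominant seventh chord on G = scale degree 5 → V43.
C-Eb-G has root C, degree 1 in C minor, so i.

iv - V/V - V43 - i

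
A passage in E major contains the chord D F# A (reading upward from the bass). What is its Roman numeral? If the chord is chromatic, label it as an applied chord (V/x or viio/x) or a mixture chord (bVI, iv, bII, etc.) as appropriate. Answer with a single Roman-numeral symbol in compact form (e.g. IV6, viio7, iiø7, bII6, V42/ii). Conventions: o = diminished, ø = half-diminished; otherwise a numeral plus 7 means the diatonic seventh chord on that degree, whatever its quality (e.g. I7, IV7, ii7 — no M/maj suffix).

The pitches D-F#-A form a major triad rooted on D.
D is the lowered seventh degree of E major (diatonic 7 would be D#). This is a major triad on the lowered seventh degree (the subtonic), borrowed from the parallel minor.

bVII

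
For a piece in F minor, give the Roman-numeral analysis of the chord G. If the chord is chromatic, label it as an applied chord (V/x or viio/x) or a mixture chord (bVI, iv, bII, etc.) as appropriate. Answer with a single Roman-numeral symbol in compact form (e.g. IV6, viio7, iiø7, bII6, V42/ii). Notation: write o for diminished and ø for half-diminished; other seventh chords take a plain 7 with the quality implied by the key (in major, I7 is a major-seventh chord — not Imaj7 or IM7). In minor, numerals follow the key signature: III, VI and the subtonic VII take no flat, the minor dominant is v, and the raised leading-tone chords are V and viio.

Stacked in thirds the chord is G-B-D: a major triad on G.
G is not a diatonic chord root with this quality in F minor, but it lies a perfect fifth above C (V), so the chord functions as an applied dominant of V.

V/V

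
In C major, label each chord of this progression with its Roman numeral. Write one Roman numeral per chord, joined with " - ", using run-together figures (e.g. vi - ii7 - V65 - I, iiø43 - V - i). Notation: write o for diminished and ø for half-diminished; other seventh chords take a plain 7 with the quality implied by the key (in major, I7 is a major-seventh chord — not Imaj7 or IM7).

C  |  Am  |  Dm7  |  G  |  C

I - vi - ii7 - V - I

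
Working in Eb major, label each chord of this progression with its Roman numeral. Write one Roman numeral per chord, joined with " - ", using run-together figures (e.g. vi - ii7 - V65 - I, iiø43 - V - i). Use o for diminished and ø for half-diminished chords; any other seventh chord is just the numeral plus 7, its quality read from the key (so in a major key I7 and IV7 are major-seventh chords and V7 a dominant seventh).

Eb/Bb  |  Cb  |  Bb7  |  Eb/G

Eb/Bb: major triad on Eb = scale degree 1 → I64.
Cb is non-diatonic — bVI, a mixture chord from Eb minor.
Bb7 has root Bb, degree 5 in Eb major, so V7.
Eb/G: major triad on Eb = scale degree 1 → I6.

I64 - bVI - V7 - I6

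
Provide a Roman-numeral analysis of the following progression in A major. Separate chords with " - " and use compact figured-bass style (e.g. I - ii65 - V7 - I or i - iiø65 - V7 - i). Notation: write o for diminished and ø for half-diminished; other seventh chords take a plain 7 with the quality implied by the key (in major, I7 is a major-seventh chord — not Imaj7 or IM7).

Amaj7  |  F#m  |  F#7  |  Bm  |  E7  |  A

I7 - vi - V7/ii - ii - V7 - I

Amaj7: root A is the tonic; major seventh chord there is I7.
F#m: minor triad on F# = scale degree 6 → vi.
F#7: a dominant seventh chord on F#, the applied dominant of ii → V7/ii.
Bm: minor triad on B = scale degree 2 → ii.
E7: dominant seventh chord on E = scale degree 5 → V7.
A has root A, degree 1 in A major, so I.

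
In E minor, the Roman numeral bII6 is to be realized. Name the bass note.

A

bII in E minor has root F; the chord is F-A-C.
The figure 6 means first inversion — the third is in the bass.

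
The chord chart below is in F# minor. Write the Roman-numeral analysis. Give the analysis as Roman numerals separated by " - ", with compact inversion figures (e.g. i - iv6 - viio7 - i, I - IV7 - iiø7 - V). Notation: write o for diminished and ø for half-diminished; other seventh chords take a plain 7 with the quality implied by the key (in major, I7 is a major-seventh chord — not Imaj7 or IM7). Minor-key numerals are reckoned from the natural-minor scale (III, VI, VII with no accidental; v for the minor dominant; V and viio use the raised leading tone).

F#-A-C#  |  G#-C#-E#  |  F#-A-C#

i - V64 - i

F#-A-C# has root F#, degree 1 in F# minor, so i.
G#-C#-E#: major triad on C# = scale degree 5 → V64.
F#-A-C# has root F#, degree 1 in F# minor, so i.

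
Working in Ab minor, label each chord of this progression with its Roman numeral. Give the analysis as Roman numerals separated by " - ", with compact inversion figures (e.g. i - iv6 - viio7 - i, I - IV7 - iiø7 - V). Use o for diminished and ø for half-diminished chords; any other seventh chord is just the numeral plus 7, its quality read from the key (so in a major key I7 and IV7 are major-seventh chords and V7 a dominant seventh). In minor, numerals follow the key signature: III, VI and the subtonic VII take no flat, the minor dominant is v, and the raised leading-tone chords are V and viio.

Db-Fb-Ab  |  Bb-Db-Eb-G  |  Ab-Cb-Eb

iv - V43 - i

Db-Fb-Ab has root Db, degree 4 in Ab minor, so iv.
Bb-Db-Eb-G has root Eb, degree 5 in Ab minor, so V43.
Ab-Cb-Eb: root Ab is the tonic; minor triad there is i.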